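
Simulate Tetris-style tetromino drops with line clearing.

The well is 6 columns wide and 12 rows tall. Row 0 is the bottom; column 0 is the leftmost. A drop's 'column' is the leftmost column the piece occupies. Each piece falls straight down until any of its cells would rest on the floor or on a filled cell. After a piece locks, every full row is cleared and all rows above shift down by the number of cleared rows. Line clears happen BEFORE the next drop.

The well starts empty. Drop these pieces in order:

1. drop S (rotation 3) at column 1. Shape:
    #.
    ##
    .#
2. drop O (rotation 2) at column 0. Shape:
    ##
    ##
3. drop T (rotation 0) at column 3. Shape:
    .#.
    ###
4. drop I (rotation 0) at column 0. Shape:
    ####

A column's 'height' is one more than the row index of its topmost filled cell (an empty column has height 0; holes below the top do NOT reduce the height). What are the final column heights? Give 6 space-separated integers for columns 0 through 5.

Answer: 6 6 6 6 2 1

Derivation:
Drop 1: S rot3 at col 1 lands with bottom-row=0; cleared 0 line(s) (total 0); column heights now [0 3 2 0 0 0], max=3
Drop 2: O rot2 at col 0 lands with bottom-row=3; cleared 0 line(s) (total 0); column heights now [5 5 2 0 0 0], max=5
Drop 3: T rot0 at col 3 lands with bottom-row=0; cleared 0 line(s) (total 0); column heights now [5 5 2 1 2 1], max=5
Drop 4: I rot0 at col 0 lands with bottom-row=5; cleared 0 line(s) (total 0); column heights now [6 6 6 6 2 1], max=6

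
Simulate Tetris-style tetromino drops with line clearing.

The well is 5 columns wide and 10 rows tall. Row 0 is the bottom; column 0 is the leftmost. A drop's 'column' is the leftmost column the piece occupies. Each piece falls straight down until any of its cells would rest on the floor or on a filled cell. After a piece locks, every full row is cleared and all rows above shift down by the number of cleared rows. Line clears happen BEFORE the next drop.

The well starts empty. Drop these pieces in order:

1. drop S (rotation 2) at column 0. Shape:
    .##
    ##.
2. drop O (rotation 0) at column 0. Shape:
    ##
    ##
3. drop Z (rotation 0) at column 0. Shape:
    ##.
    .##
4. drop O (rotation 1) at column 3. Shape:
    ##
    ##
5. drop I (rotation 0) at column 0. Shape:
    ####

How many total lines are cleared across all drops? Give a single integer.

Answer: 0

Derivation:
Drop 1: S rot2 at col 0 lands with bottom-row=0; cleared 0 line(s) (total 0); column heights now [1 2 2 0 0], max=2
Drop 2: O rot0 at col 0 lands with bottom-row=2; cleared 0 line(s) (total 0); column heights now [4 4 2 0 0], max=4
Drop 3: Z rot0 at col 0 lands with bottom-row=4; cleared 0 line(s) (total 0); column heights now [6 6 5 0 0], max=6
Drop 4: O rot1 at col 3 lands with bottom-row=0; cleared 0 line(s) (total 0); column heights now [6 6 5 2 2], max=6
Drop 5: I rot0 at col 0 lands with bottom-row=6; cleared 0 line(s) (total 0); column heights now [7 7 7 7 2], max=7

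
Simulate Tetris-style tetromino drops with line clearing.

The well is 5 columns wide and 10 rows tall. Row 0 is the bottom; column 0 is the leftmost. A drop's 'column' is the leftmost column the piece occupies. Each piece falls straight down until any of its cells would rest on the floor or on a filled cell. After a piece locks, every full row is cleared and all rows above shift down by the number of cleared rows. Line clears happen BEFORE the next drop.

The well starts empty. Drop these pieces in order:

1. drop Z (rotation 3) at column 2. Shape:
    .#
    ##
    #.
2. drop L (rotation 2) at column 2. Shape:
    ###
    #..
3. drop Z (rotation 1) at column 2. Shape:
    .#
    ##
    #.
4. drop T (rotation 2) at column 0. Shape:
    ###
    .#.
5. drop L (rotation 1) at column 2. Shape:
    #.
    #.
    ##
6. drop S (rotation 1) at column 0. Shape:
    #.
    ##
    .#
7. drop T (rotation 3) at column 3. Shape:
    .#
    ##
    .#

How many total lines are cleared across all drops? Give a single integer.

Answer: 1

Derivation:
Drop 1: Z rot3 at col 2 lands with bottom-row=0; cleared 0 line(s) (total 0); column heights now [0 0 2 3 0], max=3
Drop 2: L rot2 at col 2 lands with bottom-row=2; cleared 0 line(s) (total 0); column heights now [0 0 4 4 4], max=4
Drop 3: Z rot1 at col 2 lands with bottom-row=4; cleared 0 line(s) (total 0); column heights now [0 0 6 7 4], max=7
Drop 4: T rot2 at col 0 lands with bottom-row=5; cleared 0 line(s) (total 0); column heights now [7 7 7 7 4], max=7
Drop 5: L rot1 at col 2 lands with bottom-row=7; cleared 0 line(s) (total 0); column heights now [7 7 10 8 4], max=10
Drop 6: S rot1 at col 0 lands with bottom-row=7; cleared 0 line(s) (total 0); column heights now [10 9 10 8 4], max=10
Drop 7: T rot3 at col 3 lands with bottom-row=7; cleared 1 line(s) (total 1); column heights now [9 8 9 8 9], max=9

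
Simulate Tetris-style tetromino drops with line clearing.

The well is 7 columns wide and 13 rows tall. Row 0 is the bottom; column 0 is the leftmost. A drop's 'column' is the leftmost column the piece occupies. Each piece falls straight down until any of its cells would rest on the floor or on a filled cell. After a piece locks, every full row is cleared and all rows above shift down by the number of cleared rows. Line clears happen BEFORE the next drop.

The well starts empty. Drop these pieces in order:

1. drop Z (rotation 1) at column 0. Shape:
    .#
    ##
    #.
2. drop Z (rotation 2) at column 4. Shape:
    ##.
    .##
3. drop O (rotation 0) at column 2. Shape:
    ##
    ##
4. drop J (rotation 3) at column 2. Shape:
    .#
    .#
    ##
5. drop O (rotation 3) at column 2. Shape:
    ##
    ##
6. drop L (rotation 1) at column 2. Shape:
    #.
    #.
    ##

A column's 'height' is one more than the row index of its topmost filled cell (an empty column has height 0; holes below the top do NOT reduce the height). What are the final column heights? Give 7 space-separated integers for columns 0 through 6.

Answer: 2 3 10 8 2 2 1

Derivation:
Drop 1: Z rot1 at col 0 lands with bottom-row=0; cleared 0 line(s) (total 0); column heights now [2 3 0 0 0 0 0], max=3
Drop 2: Z rot2 at col 4 lands with bottom-row=0; cleared 0 line(s) (total 0); column heights now [2 3 0 0 2 2 1], max=3
Drop 3: O rot0 at col 2 lands with bottom-row=0; cleared 0 line(s) (total 0); column heights now [2 3 2 2 2 2 1], max=3
Drop 4: J rot3 at col 2 lands with bottom-row=2; cleared 0 line(s) (total 0); column heights now [2 3 3 5 2 2 1], max=5
Drop 5: O rot3 at col 2 lands with bottom-row=5; cleared 0 line(s) (total 0); column heights now [2 3 7 7 2 2 1], max=7
Drop 6: L rot1 at col 2 lands with bottom-row=7; cleared 0 line(s) (total 0); column heights now [2 3 10 8 2 2 1], max=10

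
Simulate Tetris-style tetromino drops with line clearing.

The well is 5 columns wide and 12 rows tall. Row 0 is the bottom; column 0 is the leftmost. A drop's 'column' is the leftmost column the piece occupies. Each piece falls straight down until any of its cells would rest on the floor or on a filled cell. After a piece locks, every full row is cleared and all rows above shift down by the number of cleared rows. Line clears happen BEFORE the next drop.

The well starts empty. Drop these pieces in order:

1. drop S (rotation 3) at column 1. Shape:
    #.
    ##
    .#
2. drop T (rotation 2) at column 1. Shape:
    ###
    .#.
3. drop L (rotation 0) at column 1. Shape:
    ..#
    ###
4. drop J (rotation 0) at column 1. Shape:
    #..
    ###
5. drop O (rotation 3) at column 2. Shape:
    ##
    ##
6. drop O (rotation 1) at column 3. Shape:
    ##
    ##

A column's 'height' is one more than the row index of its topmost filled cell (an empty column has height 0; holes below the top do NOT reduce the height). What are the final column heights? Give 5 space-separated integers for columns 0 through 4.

Drop 1: S rot3 at col 1 lands with bottom-row=0; cleared 0 line(s) (total 0); column heights now [0 3 2 0 0], max=3
Drop 2: T rot2 at col 1 lands with bottom-row=2; cleared 0 line(s) (total 0); column heights now [0 4 4 4 0], max=4
Drop 3: L rot0 at col 1 lands with bottom-row=4; cleared 0 line(s) (total 0); column heights now [0 5 5 6 0], max=6
Drop 4: J rot0 at col 1 lands with bottom-row=6; cleared 0 line(s) (total 0); column heights now [0 8 7 7 0], max=8
Drop 5: O rot3 at col 2 lands with bottom-row=7; cleared 0 line(s) (total 0); column heights now [0 8 9 9 0], max=9
Drop 6: O rot1 at col 3 lands with bottom-row=9; cleared 0 line(s) (total 0); column heights now [0 8 9 11 11], max=11

Answer: 0 8 9 11 11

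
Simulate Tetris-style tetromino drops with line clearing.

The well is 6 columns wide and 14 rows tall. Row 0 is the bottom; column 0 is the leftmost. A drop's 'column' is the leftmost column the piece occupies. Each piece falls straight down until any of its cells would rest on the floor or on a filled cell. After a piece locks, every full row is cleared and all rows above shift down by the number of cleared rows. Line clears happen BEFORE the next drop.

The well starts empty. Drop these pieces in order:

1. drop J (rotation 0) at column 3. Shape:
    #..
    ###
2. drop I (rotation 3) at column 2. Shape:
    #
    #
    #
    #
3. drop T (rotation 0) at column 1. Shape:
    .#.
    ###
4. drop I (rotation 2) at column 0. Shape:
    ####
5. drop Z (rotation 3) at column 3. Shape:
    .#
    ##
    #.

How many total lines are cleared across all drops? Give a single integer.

Drop 1: J rot0 at col 3 lands with bottom-row=0; cleared 0 line(s) (total 0); column heights now [0 0 0 2 1 1], max=2
Drop 2: I rot3 at col 2 lands with bottom-row=0; cleared 0 line(s) (total 0); column heights now [0 0 4 2 1 1], max=4
Drop 3: T rot0 at col 1 lands with bottom-row=4; cleared 0 line(s) (total 0); column heights now [0 5 6 5 1 1], max=6
Drop 4: I rot2 at col 0 lands with bottom-row=6; cleared 0 line(s) (total 0); column heights now [7 7 7 7 1 1], max=7
Drop 5: Z rot3 at col 3 lands with bottom-row=7; cleared 0 line(s) (total 0); column heights now [7 7 7 9 10 1], max=10

Answer: 0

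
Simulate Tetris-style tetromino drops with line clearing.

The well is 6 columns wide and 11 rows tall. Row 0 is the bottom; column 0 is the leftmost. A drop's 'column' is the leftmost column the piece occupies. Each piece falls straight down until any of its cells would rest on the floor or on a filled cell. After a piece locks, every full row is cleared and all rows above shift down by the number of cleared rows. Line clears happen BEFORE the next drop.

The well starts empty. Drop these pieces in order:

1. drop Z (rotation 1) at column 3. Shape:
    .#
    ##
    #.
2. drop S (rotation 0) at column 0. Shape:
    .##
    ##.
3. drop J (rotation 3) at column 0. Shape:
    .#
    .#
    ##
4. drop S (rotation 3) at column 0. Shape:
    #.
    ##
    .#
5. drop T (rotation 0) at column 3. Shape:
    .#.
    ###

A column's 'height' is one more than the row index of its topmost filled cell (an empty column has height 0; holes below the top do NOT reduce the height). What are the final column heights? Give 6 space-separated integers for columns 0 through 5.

Drop 1: Z rot1 at col 3 lands with bottom-row=0; cleared 0 line(s) (total 0); column heights now [0 0 0 2 3 0], max=3
Drop 2: S rot0 at col 0 lands with bottom-row=0; cleared 0 line(s) (total 0); column heights now [1 2 2 2 3 0], max=3
Drop 3: J rot3 at col 0 lands with bottom-row=2; cleared 0 line(s) (total 0); column heights now [3 5 2 2 3 0], max=5
Drop 4: S rot3 at col 0 lands with bottom-row=5; cleared 0 line(s) (total 0); column heights now [8 7 2 2 3 0], max=8
Drop 5: T rot0 at col 3 lands with bottom-row=3; cleared 0 line(s) (total 0); column heights now [8 7 2 4 5 4], max=8

Answer: 8 7 2 4 5 4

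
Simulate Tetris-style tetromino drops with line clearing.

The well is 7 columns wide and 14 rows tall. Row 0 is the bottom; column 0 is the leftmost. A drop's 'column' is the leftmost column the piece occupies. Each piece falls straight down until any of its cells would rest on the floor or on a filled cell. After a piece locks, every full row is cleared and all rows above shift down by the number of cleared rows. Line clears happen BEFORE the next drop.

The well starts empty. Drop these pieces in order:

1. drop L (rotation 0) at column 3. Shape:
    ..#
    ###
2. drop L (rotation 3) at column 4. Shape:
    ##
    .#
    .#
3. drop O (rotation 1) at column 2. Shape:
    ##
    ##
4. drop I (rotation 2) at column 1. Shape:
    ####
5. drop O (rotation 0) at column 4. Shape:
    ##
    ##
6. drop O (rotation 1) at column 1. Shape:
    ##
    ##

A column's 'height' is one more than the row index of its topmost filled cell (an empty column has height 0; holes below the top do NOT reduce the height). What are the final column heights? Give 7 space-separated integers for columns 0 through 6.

Answer: 0 8 8 6 8 8 0

Derivation:
Drop 1: L rot0 at col 3 lands with bottom-row=0; cleared 0 line(s) (total 0); column heights now [0 0 0 1 1 2 0], max=2
Drop 2: L rot3 at col 4 lands with bottom-row=2; cleared 0 line(s) (total 0); column heights now [0 0 0 1 5 5 0], max=5
Drop 3: O rot1 at col 2 lands with bottom-row=1; cleared 0 line(s) (total 0); column heights now [0 0 3 3 5 5 0], max=5
Drop 4: I rot2 at col 1 lands with bottom-row=5; cleared 0 line(s) (total 0); column heights now [0 6 6 6 6 5 0], max=6
Drop 5: O rot0 at col 4 lands with bottom-row=6; cleared 0 line(s) (total 0); column heights now [0 6 6 6 8 8 0], max=8
Drop 6: O rot1 at col 1 lands with bottom-row=6; cleared 0 line(s) (total 0); column heights now [0 8 8 6 8 8 0], max=8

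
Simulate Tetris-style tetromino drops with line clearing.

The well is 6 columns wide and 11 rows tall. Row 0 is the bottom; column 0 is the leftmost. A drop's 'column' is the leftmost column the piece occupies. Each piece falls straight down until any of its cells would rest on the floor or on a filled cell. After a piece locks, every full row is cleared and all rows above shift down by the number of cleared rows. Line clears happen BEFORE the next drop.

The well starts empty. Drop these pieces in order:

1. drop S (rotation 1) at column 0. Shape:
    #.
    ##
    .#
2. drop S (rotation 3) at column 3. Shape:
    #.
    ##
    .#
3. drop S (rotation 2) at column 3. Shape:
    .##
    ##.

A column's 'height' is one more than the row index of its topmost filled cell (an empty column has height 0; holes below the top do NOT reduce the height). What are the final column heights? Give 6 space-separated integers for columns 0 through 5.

Drop 1: S rot1 at col 0 lands with bottom-row=0; cleared 0 line(s) (total 0); column heights now [3 2 0 0 0 0], max=3
Drop 2: S rot3 at col 3 lands with bottom-row=0; cleared 0 line(s) (total 0); column heights now [3 2 0 3 2 0], max=3
Drop 3: S rot2 at col 3 lands with bottom-row=3; cleared 0 line(s) (total 0); column heights now [3 2 0 4 5 5], max=5

Answer: 3 2 0 4 5 5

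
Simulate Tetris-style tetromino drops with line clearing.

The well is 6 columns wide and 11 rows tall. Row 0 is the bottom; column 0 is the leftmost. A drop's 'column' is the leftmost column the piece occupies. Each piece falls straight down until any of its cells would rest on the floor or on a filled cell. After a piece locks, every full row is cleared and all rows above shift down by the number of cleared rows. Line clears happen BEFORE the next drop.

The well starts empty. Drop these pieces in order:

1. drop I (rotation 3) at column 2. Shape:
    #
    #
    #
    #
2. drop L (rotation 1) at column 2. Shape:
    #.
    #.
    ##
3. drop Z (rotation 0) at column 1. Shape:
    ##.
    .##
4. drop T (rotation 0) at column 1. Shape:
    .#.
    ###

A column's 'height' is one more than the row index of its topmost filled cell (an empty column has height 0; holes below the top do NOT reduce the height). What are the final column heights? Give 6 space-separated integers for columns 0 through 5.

Drop 1: I rot3 at col 2 lands with bottom-row=0; cleared 0 line(s) (total 0); column heights now [0 0 4 0 0 0], max=4
Drop 2: L rot1 at col 2 lands with bottom-row=4; cleared 0 line(s) (total 0); column heights now [0 0 7 5 0 0], max=7
Drop 3: Z rot0 at col 1 lands with bottom-row=7; cleared 0 line(s) (total 0); column heights now [0 9 9 8 0 0], max=9
Drop 4: T rot0 at col 1 lands with bottom-row=9; cleared 0 line(s) (total 0); column heights now [0 10 11 10 0 0], max=11

Answer: 0 10 11 10 0 0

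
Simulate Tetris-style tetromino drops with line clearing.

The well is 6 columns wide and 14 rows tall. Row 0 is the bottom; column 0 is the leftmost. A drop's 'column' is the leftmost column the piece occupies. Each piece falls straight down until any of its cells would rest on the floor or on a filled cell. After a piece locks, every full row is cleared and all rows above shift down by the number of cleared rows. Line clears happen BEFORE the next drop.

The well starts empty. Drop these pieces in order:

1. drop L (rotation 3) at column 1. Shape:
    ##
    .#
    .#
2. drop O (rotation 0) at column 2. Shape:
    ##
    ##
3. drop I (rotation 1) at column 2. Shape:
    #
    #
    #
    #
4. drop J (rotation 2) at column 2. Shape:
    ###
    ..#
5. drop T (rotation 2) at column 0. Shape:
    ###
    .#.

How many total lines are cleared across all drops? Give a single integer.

Answer: 0

Derivation:
Drop 1: L rot3 at col 1 lands with bottom-row=0; cleared 0 line(s) (total 0); column heights now [0 3 3 0 0 0], max=3
Drop 2: O rot0 at col 2 lands with bottom-row=3; cleared 0 line(s) (total 0); column heights now [0 3 5 5 0 0], max=5
Drop 3: I rot1 at col 2 lands with bottom-row=5; cleared 0 line(s) (total 0); column heights now [0 3 9 5 0 0], max=9
Drop 4: J rot2 at col 2 lands with bottom-row=8; cleared 0 line(s) (total 0); column heights now [0 3 10 10 10 0], max=10
Drop 5: T rot2 at col 0 lands with bottom-row=9; cleared 0 line(s) (total 0); column heights now [11 11 11 10 10 0], max=11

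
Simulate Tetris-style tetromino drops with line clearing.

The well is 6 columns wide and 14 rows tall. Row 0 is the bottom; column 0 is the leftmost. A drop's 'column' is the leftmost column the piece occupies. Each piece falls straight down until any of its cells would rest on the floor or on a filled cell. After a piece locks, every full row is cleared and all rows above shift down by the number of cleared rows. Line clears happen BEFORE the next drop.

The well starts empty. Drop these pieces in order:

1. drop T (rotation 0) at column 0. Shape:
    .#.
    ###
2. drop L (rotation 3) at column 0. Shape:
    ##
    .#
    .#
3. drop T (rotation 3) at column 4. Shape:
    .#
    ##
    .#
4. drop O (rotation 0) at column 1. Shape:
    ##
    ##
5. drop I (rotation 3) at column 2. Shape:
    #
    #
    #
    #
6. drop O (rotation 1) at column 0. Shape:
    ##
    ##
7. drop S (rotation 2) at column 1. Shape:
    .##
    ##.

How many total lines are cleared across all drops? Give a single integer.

Drop 1: T rot0 at col 0 lands with bottom-row=0; cleared 0 line(s) (total 0); column heights now [1 2 1 0 0 0], max=2
Drop 2: L rot3 at col 0 lands with bottom-row=2; cleared 0 line(s) (total 0); column heights now [5 5 1 0 0 0], max=5
Drop 3: T rot3 at col 4 lands with bottom-row=0; cleared 0 line(s) (total 0); column heights now [5 5 1 0 2 3], max=5
Drop 4: O rot0 at col 1 lands with bottom-row=5; cleared 0 line(s) (total 0); column heights now [5 7 7 0 2 3], max=7
Drop 5: I rot3 at col 2 lands with bottom-row=7; cleared 0 line(s) (total 0); column heights now [5 7 11 0 2 3], max=11
Drop 6: O rot1 at col 0 lands with bottom-row=7; cleared 0 line(s) (total 0); column heights now [9 9 11 0 2 3], max=11
Drop 7: S rot2 at col 1 lands with bottom-row=11; cleared 0 line(s) (total 0); column heights now [9 12 13 13 2 3], max=13

Answer: 0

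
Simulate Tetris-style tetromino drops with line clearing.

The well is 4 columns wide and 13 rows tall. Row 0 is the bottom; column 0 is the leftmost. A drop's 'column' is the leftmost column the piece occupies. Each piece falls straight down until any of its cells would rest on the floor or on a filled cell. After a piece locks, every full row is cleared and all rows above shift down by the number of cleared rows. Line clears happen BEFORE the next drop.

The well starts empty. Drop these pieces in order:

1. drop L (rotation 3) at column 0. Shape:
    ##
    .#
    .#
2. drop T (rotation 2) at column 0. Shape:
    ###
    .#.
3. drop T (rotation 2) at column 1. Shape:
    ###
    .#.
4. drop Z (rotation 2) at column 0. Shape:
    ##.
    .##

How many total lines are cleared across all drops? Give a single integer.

Answer: 0

Derivation:
Drop 1: L rot3 at col 0 lands with bottom-row=0; cleared 0 line(s) (total 0); column heights now [3 3 0 0], max=3
Drop 2: T rot2 at col 0 lands with bottom-row=3; cleared 0 line(s) (total 0); column heights now [5 5 5 0], max=5
Drop 3: T rot2 at col 1 lands with bottom-row=5; cleared 0 line(s) (total 0); column heights now [5 7 7 7], max=7
Drop 4: Z rot2 at col 0 lands with bottom-row=7; cleared 0 line(s) (total 0); column heights now [9 9 8 7], max=9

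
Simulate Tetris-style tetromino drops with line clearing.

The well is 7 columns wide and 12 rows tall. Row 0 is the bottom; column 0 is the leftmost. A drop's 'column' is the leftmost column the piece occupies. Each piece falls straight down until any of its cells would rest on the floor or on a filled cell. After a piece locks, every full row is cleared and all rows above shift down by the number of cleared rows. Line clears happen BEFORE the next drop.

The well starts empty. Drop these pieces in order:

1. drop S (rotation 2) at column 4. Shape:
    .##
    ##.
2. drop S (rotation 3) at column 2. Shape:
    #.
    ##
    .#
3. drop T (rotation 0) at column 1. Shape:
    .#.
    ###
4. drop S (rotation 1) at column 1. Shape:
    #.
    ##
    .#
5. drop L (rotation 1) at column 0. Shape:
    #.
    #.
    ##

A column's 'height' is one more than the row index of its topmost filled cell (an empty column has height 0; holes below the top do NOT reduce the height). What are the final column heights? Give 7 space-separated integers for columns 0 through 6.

Drop 1: S rot2 at col 4 lands with bottom-row=0; cleared 0 line(s) (total 0); column heights now [0 0 0 0 1 2 2], max=2
Drop 2: S rot3 at col 2 lands with bottom-row=0; cleared 0 line(s) (total 0); column heights now [0 0 3 2 1 2 2], max=3
Drop 3: T rot0 at col 1 lands with bottom-row=3; cleared 0 line(s) (total 0); column heights now [0 4 5 4 1 2 2], max=5
Drop 4: S rot1 at col 1 lands with bottom-row=5; cleared 0 line(s) (total 0); column heights now [0 8 7 4 1 2 2], max=8
Drop 5: L rot1 at col 0 lands with bottom-row=8; cleared 0 line(s) (total 0); column heights now [11 9 7 4 1 2 2], max=11

Answer: 11 9 7 4 1 2 2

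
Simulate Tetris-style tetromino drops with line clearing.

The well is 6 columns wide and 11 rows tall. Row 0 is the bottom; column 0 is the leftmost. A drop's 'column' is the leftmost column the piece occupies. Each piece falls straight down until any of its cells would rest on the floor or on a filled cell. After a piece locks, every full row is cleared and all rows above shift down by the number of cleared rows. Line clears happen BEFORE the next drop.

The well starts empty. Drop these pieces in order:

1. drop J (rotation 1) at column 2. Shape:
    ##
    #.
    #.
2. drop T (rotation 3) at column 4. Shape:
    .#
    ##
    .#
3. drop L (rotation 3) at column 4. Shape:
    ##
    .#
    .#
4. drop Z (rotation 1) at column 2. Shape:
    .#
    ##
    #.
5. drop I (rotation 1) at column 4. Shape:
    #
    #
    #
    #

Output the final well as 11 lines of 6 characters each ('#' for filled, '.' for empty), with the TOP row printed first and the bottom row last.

Answer: ......
....#.
....#.
....#.
....#.
...###
..##.#
..#..#
..##.#
..#.##
..#..#

Derivation:
Drop 1: J rot1 at col 2 lands with bottom-row=0; cleared 0 line(s) (total 0); column heights now [0 0 3 3 0 0], max=3
Drop 2: T rot3 at col 4 lands with bottom-row=0; cleared 0 line(s) (total 0); column heights now [0 0 3 3 2 3], max=3
Drop 3: L rot3 at col 4 lands with bottom-row=3; cleared 0 line(s) (total 0); column heights now [0 0 3 3 6 6], max=6
Drop 4: Z rot1 at col 2 lands with bottom-row=3; cleared 0 line(s) (total 0); column heights now [0 0 5 6 6 6], max=6
Drop 5: I rot1 at col 4 lands with bottom-row=6; cleared 0 line(s) (total 0); column heights now [0 0 5 6 10 6], max=10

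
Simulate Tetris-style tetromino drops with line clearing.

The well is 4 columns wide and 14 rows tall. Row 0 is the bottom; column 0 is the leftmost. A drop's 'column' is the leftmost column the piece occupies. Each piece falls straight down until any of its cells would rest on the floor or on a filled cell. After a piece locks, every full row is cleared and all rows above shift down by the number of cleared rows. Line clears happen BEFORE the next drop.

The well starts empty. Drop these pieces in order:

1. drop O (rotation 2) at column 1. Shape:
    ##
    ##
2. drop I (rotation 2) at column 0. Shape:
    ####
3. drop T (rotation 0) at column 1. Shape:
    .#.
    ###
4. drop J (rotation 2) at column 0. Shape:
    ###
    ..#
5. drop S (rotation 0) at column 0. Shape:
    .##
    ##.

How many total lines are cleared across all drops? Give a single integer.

Drop 1: O rot2 at col 1 lands with bottom-row=0; cleared 0 line(s) (total 0); column heights now [0 2 2 0], max=2
Drop 2: I rot2 at col 0 lands with bottom-row=2; cleared 1 line(s) (total 1); column heights now [0 2 2 0], max=2
Drop 3: T rot0 at col 1 lands with bottom-row=2; cleared 0 line(s) (total 1); column heights now [0 3 4 3], max=4
Drop 4: J rot2 at col 0 lands with bottom-row=4; cleared 0 line(s) (total 1); column heights now [6 6 6 3], max=6
Drop 5: S rot0 at col 0 lands with bottom-row=6; cleared 0 line(s) (total 1); column heights now [7 8 8 3], max=8

Answer: 1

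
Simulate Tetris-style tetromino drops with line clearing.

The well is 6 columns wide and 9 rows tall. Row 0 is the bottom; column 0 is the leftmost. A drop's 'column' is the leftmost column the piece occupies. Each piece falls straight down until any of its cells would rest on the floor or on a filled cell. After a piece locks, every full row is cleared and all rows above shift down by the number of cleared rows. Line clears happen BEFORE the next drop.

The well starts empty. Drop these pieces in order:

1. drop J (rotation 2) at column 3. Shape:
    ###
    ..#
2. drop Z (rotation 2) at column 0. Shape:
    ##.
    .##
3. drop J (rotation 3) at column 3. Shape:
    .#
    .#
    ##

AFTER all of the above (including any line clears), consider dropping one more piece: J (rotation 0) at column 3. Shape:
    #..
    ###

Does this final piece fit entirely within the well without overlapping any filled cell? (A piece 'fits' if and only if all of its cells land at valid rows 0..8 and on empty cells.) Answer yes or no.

Answer: yes

Derivation:
Drop 1: J rot2 at col 3 lands with bottom-row=0; cleared 0 line(s) (total 0); column heights now [0 0 0 2 2 2], max=2
Drop 2: Z rot2 at col 0 lands with bottom-row=0; cleared 0 line(s) (total 0); column heights now [2 2 1 2 2 2], max=2
Drop 3: J rot3 at col 3 lands with bottom-row=2; cleared 0 line(s) (total 0); column heights now [2 2 1 3 5 2], max=5
Test piece J rot0 at col 3 (width 3): heights before test = [2 2 1 3 5 2]; fits = True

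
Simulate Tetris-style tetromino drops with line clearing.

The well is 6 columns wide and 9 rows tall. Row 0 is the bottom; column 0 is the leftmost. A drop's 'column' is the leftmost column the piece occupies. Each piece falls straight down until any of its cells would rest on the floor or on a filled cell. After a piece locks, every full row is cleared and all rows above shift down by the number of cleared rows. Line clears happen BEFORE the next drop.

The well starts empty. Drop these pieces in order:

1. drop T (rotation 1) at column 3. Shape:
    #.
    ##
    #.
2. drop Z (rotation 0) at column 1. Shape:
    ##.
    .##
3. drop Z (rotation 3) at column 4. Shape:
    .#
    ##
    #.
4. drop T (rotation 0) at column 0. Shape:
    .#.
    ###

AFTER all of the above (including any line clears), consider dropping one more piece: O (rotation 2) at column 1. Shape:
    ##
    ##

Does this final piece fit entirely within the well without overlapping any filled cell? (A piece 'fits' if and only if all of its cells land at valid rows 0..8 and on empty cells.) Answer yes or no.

Drop 1: T rot1 at col 3 lands with bottom-row=0; cleared 0 line(s) (total 0); column heights now [0 0 0 3 2 0], max=3
Drop 2: Z rot0 at col 1 lands with bottom-row=3; cleared 0 line(s) (total 0); column heights now [0 5 5 4 2 0], max=5
Drop 3: Z rot3 at col 4 lands with bottom-row=2; cleared 0 line(s) (total 0); column heights now [0 5 5 4 4 5], max=5
Drop 4: T rot0 at col 0 lands with bottom-row=5; cleared 0 line(s) (total 0); column heights now [6 7 6 4 4 5], max=7
Test piece O rot2 at col 1 (width 2): heights before test = [6 7 6 4 4 5]; fits = True

Answer: yes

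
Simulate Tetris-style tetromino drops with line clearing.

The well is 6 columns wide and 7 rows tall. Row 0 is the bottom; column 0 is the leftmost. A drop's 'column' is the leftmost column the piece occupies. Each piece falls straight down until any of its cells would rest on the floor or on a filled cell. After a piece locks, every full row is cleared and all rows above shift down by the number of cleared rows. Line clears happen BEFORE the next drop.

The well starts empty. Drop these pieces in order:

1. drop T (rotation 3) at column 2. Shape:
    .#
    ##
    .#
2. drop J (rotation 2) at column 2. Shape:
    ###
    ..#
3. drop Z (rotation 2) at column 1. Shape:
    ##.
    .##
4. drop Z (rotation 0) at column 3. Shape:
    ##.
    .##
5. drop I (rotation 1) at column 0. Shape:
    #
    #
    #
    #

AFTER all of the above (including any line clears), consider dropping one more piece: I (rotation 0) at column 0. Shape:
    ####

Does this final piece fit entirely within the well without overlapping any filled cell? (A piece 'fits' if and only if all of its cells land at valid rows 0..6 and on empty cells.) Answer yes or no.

Drop 1: T rot3 at col 2 lands with bottom-row=0; cleared 0 line(s) (total 0); column heights now [0 0 2 3 0 0], max=3
Drop 2: J rot2 at col 2 lands with bottom-row=2; cleared 0 line(s) (total 0); column heights now [0 0 4 4 4 0], max=4
Drop 3: Z rot2 at col 1 lands with bottom-row=4; cleared 0 line(s) (total 0); column heights now [0 6 6 5 4 0], max=6
Drop 4: Z rot0 at col 3 lands with bottom-row=4; cleared 0 line(s) (total 0); column heights now [0 6 6 6 6 5], max=6
Drop 5: I rot1 at col 0 lands with bottom-row=0; cleared 0 line(s) (total 0); column heights now [4 6 6 6 6 5], max=6
Test piece I rot0 at col 0 (width 4): heights before test = [4 6 6 6 6 5]; fits = True

Answer: yes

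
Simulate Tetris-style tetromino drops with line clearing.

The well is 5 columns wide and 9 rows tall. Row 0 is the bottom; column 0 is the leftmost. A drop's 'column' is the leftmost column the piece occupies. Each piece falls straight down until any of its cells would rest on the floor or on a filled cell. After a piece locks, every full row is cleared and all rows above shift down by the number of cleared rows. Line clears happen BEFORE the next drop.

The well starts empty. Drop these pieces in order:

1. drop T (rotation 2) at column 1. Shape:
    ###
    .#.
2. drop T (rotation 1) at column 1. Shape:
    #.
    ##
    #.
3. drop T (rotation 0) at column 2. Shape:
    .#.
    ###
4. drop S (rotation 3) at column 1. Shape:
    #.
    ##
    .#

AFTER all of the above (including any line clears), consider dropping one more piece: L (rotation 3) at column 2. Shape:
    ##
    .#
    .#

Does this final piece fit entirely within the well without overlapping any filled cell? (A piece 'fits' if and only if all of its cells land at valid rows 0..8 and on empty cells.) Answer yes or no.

Drop 1: T rot2 at col 1 lands with bottom-row=0; cleared 0 line(s) (total 0); column heights now [0 2 2 2 0], max=2
Drop 2: T rot1 at col 1 lands with bottom-row=2; cleared 0 line(s) (total 0); column heights now [0 5 4 2 0], max=5
Drop 3: T rot0 at col 2 lands with bottom-row=4; cleared 0 line(s) (total 0); column heights now [0 5 5 6 5], max=6
Drop 4: S rot3 at col 1 lands with bottom-row=5; cleared 0 line(s) (total 0); column heights now [0 8 7 6 5], max=8
Test piece L rot3 at col 2 (width 2): heights before test = [0 8 7 6 5]; fits = True

Answer: yes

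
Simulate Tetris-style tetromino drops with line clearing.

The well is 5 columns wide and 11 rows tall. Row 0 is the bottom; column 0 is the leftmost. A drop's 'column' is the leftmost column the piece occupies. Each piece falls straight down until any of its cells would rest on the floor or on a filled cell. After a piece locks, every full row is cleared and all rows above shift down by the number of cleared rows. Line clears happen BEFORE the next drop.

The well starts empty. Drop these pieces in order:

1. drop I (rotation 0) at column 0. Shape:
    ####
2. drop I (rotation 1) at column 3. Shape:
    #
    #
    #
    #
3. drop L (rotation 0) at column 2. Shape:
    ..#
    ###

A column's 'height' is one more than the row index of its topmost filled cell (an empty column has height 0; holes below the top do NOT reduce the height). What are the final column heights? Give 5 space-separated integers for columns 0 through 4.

Answer: 1 1 6 6 7

Derivation:
Drop 1: I rot0 at col 0 lands with bottom-row=0; cleared 0 line(s) (total 0); column heights now [1 1 1 1 0], max=1
Drop 2: I rot1 at col 3 lands with bottom-row=1; cleared 0 line(s) (total 0); column heights now [1 1 1 5 0], max=5
Drop 3: L rot0 at col 2 lands with bottom-row=5; cleared 0 line(s) (total 0); column heights now [1 1 6 6 7], max=7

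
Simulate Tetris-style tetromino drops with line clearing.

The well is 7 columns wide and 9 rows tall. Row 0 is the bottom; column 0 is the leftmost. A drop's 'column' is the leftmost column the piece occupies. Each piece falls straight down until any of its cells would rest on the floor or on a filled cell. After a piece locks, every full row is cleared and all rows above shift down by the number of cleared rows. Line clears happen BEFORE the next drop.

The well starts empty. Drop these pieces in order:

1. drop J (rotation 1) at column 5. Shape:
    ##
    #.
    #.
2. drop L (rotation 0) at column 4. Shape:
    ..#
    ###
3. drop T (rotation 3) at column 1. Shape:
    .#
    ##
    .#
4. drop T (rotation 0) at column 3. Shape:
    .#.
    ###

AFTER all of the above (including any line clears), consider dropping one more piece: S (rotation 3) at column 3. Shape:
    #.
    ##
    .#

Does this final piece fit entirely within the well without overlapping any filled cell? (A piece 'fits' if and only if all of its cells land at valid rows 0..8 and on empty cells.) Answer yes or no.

Answer: yes

Derivation:
Drop 1: J rot1 at col 5 lands with bottom-row=0; cleared 0 line(s) (total 0); column heights now [0 0 0 0 0 3 3], max=3
Drop 2: L rot0 at col 4 lands with bottom-row=3; cleared 0 line(s) (total 0); column heights now [0 0 0 0 4 4 5], max=5
Drop 3: T rot3 at col 1 lands with bottom-row=0; cleared 0 line(s) (total 0); column heights now [0 2 3 0 4 4 5], max=5
Drop 4: T rot0 at col 3 lands with bottom-row=4; cleared 0 line(s) (total 0); column heights now [0 2 3 5 6 5 5], max=6
Test piece S rot3 at col 3 (width 2): heights before test = [0 2 3 5 6 5 5]; fits = True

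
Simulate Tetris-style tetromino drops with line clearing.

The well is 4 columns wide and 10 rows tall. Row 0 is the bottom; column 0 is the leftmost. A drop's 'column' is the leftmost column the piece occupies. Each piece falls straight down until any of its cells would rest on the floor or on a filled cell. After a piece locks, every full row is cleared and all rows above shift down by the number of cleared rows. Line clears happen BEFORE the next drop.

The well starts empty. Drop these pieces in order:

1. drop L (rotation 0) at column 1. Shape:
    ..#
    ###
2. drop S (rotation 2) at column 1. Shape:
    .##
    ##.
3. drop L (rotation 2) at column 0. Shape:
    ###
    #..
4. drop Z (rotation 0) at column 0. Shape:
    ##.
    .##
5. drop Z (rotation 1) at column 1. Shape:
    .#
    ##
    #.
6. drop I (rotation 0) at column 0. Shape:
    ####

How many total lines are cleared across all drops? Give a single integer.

Answer: 1

Derivation:
Drop 1: L rot0 at col 1 lands with bottom-row=0; cleared 0 line(s) (total 0); column heights now [0 1 1 2], max=2
Drop 2: S rot2 at col 1 lands with bottom-row=1; cleared 0 line(s) (total 0); column heights now [0 2 3 3], max=3
Drop 3: L rot2 at col 0 lands with bottom-row=2; cleared 0 line(s) (total 0); column heights now [4 4 4 3], max=4
Drop 4: Z rot0 at col 0 lands with bottom-row=4; cleared 0 line(s) (total 0); column heights now [6 6 5 3], max=6
Drop 5: Z rot1 at col 1 lands with bottom-row=6; cleared 0 line(s) (total 0); column heights now [6 8 9 3], max=9
Drop 6: I rot0 at col 0 lands with bottom-row=9; cleared 1 line(s) (total 1); column heights now [6 8 9 3], max=9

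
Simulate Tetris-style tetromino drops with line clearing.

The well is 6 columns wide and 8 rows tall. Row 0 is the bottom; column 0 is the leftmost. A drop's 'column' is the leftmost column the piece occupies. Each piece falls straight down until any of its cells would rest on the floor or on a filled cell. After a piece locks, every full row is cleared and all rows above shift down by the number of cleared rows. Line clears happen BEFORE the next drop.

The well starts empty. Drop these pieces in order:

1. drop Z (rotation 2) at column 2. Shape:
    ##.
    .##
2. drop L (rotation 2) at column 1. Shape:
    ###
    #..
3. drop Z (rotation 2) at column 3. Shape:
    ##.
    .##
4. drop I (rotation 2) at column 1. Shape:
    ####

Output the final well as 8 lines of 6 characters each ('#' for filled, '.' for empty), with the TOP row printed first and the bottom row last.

Answer: ......
......
......
.####.
...##.
.#####
.###..
...##.

Derivation:
Drop 1: Z rot2 at col 2 lands with bottom-row=0; cleared 0 line(s) (total 0); column heights now [0 0 2 2 1 0], max=2
Drop 2: L rot2 at col 1 lands with bottom-row=1; cleared 0 line(s) (total 0); column heights now [0 3 3 3 1 0], max=3
Drop 3: Z rot2 at col 3 lands with bottom-row=2; cleared 0 line(s) (total 0); column heights now [0 3 3 4 4 3], max=4
Drop 4: I rot2 at col 1 lands with bottom-row=4; cleared 0 line(s) (total 0); column heights now [0 5 5 5 5 3], max=5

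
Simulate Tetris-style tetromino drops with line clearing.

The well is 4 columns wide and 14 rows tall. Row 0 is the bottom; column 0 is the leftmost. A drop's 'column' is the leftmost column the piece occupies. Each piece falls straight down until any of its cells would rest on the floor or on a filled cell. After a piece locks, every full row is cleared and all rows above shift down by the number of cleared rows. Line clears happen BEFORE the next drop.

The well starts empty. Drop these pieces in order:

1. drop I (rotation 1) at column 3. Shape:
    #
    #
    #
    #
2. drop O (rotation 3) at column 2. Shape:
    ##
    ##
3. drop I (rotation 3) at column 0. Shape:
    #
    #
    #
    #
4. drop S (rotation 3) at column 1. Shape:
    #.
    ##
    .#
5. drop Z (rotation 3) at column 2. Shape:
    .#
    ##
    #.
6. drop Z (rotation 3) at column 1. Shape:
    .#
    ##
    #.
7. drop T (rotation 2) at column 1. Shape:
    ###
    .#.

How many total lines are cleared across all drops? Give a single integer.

Answer: 0

Derivation:
Drop 1: I rot1 at col 3 lands with bottom-row=0; cleared 0 line(s) (total 0); column heights now [0 0 0 4], max=4
Drop 2: O rot3 at col 2 lands with bottom-row=4; cleared 0 line(s) (total 0); column heights now [0 0 6 6], max=6
Drop 3: I rot3 at col 0 lands with bottom-row=0; cleared 0 line(s) (total 0); column heights now [4 0 6 6], max=6
Drop 4: S rot3 at col 1 lands with bottom-row=6; cleared 0 line(s) (total 0); column heights now [4 9 8 6], max=9
Drop 5: Z rot3 at col 2 lands with bottom-row=8; cleared 0 line(s) (total 0); column heights now [4 9 10 11], max=11
Drop 6: Z rot3 at col 1 lands with bottom-row=9; cleared 0 line(s) (total 0); column heights now [4 11 12 11], max=12
Drop 7: T rot2 at col 1 lands with bottom-row=12; cleared 0 line(s) (total 0); column heights now [4 14 14 14], max=14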